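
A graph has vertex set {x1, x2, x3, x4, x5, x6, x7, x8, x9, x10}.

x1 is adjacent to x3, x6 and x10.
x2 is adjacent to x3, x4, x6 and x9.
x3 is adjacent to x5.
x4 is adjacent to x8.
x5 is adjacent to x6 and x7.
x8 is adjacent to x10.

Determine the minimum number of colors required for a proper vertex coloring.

2

x2 and x3 are adjacent, so at least 2 colors are needed.
2 colors suffice: color 1 → {x1, x2, x5, x8}; color 2 → {x3, x4, x6, x7, x9, x10}. Each edge has distinct colors on its endpoints.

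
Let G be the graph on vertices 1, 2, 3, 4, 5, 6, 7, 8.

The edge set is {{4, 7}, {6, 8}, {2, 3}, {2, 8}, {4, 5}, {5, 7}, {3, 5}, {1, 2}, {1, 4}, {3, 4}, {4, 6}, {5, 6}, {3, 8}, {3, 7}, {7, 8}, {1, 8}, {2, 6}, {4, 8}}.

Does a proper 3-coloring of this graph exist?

No

3, 4, 7, 8 are mutually adjacent (a clique of size 4), so at least 4 colors are needed.
So 3 colors are not enough.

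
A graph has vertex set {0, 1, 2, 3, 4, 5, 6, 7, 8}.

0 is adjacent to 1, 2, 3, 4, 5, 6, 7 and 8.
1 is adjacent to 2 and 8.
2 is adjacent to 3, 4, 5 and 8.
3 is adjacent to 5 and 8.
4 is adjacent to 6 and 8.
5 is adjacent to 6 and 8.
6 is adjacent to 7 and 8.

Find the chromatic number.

5

0, 2, 3, 5, 8 form a clique, so at least 5 colors are needed.
5 colors suffice: color a → {0}; color b → {7, 8}; color c → {2, 6}; color d → {1, 4, 5}; color e → {3}. Every edge joins two different colors.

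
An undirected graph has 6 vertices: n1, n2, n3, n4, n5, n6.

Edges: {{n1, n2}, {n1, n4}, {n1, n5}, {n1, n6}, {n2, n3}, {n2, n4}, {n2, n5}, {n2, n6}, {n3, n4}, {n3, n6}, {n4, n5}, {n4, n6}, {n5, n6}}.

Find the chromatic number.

5

n1, n2, n4, n5, n6 are pairwise adjacent (a clique of size 5), so at least 5 colors are needed.
5 colors suffice: color 1 → {n6}; color 2 → {n4}; color 3 → {n2}; color 4 → {n1, n3}; color 5 → {n5}. Every edge joins two different colors.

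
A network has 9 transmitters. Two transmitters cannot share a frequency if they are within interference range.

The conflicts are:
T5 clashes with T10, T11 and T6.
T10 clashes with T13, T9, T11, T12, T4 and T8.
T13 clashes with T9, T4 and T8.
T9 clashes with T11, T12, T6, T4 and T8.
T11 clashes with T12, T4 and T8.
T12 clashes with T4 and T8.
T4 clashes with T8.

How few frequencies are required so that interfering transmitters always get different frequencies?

6

T10, T9, T11, T12, T4, T8 pairwise conflict, so at least 6 frequencies are needed.
Using 6 frequencies: T5=2, T10=1, T13=3, T9=2, T11=3, T12=6, T6=1, T4=5, T8=4. No two conflicting transmitters share a frequency.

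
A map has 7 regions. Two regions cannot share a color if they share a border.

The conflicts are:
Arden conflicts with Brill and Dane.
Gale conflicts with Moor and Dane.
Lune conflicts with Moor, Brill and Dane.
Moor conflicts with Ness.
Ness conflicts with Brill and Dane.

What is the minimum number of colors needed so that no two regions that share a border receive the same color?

2

Gale and Moor conflict, so at least 2 colors are needed.
2 colors suffice: Arden=2, Gale=2, Lune=2, Moor=1, Ness=2, Brill=1, Dane=1. Every pair that conflicts lands in different colors.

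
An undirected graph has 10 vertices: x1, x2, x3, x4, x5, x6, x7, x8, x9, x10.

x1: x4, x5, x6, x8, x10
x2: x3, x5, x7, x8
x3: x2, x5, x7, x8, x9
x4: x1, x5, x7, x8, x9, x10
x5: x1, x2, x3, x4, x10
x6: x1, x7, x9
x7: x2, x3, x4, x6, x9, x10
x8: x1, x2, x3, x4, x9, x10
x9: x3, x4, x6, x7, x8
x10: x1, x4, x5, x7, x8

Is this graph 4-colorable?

The chromatic number is 4. x1, x4, x8, x10 form a clique, so at least 4 colors are needed.
4 colors suffice: color 1 → {x5, x7, x8}; color 2 → {x3, x4, x6}; color 3 → {x1, x2, x9}; color 4 → {x10}.
That is already a proper 4-coloring.

Yes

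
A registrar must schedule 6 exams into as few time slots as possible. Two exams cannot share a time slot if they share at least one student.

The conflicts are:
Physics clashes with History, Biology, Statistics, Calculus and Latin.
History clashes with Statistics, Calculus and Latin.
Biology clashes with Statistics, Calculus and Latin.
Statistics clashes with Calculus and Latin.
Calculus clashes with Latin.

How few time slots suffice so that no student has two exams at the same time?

Physics, Biology, Statistics, Calculus, Latin all conflict with each other, so at least 5 time slots are needed.
A valid assignment using 5 time slots: Physics=2, History=5, Biology=5, Statistics=1, Calculus=4, Latin=3. Each listed conflict is separated.

5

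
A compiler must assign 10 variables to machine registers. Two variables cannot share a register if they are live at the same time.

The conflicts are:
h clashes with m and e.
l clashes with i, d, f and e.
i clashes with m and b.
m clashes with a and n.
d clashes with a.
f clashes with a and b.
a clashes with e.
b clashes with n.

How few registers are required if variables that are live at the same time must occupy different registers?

The cycle f-b-n-m-a-f has odd length 5, so it cannot be 2-colored; at least 3 registers are needed.
Using 3 registers: h=2, l=1, i=2, m=1, d=3, f=3, a=2, b=1, n=2, e=3. No two conflicting variables share a register.

3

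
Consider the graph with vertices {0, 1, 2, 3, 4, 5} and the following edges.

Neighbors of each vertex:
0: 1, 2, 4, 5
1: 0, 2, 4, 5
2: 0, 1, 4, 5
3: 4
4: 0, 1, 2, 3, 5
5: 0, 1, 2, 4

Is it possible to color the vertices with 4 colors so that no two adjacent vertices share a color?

No

0, 1, 2, 4, 5 are pairwise adjacent (a clique of size 5), so at least 5 colors are needed.
So 4 colors are not enough.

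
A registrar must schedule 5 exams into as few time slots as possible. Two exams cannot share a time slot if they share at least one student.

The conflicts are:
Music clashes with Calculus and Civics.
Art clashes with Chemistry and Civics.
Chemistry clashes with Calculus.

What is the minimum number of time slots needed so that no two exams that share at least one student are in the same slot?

3

The cycle Chemistry-Art-Civics-Music-Calculus-Chemistry has odd length 5, so it cannot be 2-colored; at least 3 time slots are needed.
Using 3 time slots: Music=2, Art=2, Chemistry=3, Calculus=1, Civics=1. No two conflicting exams share a time slot.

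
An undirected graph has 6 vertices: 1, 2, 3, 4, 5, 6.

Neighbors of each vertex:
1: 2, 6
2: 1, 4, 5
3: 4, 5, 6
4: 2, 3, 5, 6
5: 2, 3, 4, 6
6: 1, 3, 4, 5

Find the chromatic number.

3, 4, 5, 6 are mutually adjacent (a clique of size 4), so at least 4 colors are needed.
4 colors suffice: color red → {1, 4}; color blue → {5}; color green → {2, 6}; color yellow → {3}. Every edge joins two different colors.

4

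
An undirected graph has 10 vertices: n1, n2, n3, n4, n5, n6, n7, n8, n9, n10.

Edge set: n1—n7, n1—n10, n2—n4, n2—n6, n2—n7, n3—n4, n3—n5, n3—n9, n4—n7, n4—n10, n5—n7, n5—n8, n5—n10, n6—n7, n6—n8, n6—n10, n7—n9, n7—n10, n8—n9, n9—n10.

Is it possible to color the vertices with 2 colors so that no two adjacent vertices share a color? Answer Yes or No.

n2, n4, n7 form a triangle, so at least 3 colors are needed.
So 2 colors are not enough.

No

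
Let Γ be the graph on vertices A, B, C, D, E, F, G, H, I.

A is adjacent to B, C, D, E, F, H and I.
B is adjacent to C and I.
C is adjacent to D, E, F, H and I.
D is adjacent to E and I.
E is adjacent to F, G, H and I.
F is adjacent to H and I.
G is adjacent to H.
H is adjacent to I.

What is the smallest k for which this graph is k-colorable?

6

A, C, E, F, H, I form a clique, so at least 6 colors are needed.
6 colors suffice: color 1 → {A, G}; color 2 → {B, E}; color 3 → {I}; color 4 → {C}; color 5 → {D, H}; color 6 → {F}. No two adjacent vertices share a color.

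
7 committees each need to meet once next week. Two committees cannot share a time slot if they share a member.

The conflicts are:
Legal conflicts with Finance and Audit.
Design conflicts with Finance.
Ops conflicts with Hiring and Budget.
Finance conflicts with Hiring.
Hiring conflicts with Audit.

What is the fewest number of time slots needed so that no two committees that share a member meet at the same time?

2

Ops and Hiring conflict, so at least 2 time slots are needed.
A valid assignment using 2 time slots: Legal=1, Design=1, Ops=2, Finance=2, Hiring=1, Audit=2, Budget=1. Each listed conflict is separated.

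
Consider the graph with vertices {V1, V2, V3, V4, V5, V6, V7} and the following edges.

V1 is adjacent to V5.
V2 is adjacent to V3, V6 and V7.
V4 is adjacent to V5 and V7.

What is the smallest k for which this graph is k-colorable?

V2 and V6 are adjacent, so at least 2 colors are needed.
2 colors suffice: color R → {V1, V2, V4}; color B → {V3, V5, V6, V7}. Every edge joins two different colors.

2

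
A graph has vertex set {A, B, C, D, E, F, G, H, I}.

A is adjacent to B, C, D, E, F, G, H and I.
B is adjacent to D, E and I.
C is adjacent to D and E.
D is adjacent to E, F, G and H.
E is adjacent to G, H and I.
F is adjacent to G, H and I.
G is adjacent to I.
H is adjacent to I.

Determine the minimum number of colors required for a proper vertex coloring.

A, D, E, G are pairwise adjacent (a clique of size 4), so at least 4 colors are needed.
4 colors suffice: A=red, B=yellow, C=yellow, D=green, E=blue, F=blue, G=yellow, H=yellow, I=green. Every edge joins two different colors.

4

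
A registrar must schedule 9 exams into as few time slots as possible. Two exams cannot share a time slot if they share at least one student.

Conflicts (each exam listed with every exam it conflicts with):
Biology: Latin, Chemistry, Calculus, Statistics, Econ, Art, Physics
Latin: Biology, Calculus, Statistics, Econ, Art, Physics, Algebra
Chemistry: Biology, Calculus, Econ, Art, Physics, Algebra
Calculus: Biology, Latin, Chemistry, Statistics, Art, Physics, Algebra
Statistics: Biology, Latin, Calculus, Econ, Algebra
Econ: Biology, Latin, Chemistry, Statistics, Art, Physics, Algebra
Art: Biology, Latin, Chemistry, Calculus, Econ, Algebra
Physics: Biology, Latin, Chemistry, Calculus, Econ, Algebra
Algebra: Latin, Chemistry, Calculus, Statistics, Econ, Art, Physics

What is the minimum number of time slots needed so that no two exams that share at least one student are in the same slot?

4

Biology, Latin, Statistics, Econ are mutually in conflict, so at least 4 time slots are needed.
4 time slots suffice: Biology=1, Latin=3, Chemistry=3, Calculus=2, Statistics=4, Econ=2, Art=4, Physics=4, Algebra=1. Each listed conflict is separated.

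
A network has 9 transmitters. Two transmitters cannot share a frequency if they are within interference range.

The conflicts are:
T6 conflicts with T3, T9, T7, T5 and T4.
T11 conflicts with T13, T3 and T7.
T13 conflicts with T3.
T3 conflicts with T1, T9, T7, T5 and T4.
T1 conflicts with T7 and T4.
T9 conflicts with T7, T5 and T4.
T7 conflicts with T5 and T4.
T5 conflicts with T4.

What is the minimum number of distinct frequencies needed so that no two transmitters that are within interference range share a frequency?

6

T6, T3, T9, T7, T5, T4 are mutually in conflict, so at least 6 frequencies are needed.
6 frequencies suffice: frequency 1 → {T3}; frequency 2 → {T13, T7}; frequency 3 → {T11, T4}; frequency 4 → {T1, T5}; frequency 5 → {T6}; frequency 6 → {T9}. Each listed conflict is separated.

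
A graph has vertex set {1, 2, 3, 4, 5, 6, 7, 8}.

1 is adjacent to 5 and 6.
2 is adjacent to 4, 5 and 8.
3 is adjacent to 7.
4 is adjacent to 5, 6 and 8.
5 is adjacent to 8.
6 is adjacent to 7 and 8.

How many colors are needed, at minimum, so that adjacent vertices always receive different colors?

4

2, 4, 5, 8 are pairwise adjacent (a clique of size 4), so at least 4 colors are needed.
4 colors suffice: color a → {1, 7, 8}; color b → {3, 5, 6}; color c → {4}; color d → {2}. Each edge has distinct colors on its endpoints.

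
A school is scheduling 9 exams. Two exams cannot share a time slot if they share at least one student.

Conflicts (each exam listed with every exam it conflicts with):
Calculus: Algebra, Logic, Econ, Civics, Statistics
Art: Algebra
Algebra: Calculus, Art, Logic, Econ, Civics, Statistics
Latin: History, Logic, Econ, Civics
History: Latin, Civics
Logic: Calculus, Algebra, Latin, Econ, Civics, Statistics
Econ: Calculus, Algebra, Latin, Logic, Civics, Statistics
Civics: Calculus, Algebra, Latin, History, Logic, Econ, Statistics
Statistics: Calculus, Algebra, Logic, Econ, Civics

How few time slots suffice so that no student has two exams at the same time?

Calculus, Algebra, Logic, Econ, Civics, Statistics all conflict with each other, so at least 6 time slots are needed.
6 time slots suffice: time slot 1 → {Art, Civics}; time slot 2 → {History, Logic}; time slot 3 → {Algebra, Latin}; time slot 4 → {Econ}; time slot 5 → {Calculus}; time slot 6 → {Statistics}. Each listed conflict is separated.

6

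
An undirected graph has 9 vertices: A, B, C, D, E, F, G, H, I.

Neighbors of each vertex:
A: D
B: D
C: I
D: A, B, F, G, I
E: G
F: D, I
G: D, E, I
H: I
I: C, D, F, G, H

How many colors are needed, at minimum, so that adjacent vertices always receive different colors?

D, G, I are pairwise adjacent, so at least 3 colors are needed.
3 colors suffice: color 1 → {C, D, E, H}; color 2 → {A, B, I}; color 3 → {F, G}. Each edge has distinct colors on its endpoints.

3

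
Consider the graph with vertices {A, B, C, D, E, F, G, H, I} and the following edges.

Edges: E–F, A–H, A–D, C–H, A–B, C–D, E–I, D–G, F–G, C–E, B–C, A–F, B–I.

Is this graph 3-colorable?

Yes

The chromatic number is 3. The cycle F-A-D-C-E-F has odd length 5, so it cannot be 2-colored; at least 3 colors are needed.
3 colors suffice: color 1 → {A, C, G, I}; color 2 → {B, D, E, H}; color 3 → {F}.
That is already a proper 3-coloring.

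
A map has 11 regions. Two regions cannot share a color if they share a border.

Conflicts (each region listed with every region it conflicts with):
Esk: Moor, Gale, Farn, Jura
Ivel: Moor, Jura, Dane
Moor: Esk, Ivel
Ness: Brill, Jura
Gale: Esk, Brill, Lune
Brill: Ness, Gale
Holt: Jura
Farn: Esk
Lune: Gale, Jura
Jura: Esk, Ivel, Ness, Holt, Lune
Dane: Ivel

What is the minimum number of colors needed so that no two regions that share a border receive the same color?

3

The cycle Brill-Gale-Lune-Jura-Ness-Brill has odd length 5, so it cannot be 2-colored; at least 3 colors are needed.
3 colors suffice: Esk=2, Ivel=2, Moor=1, Ness=2, Gale=1, Brill=3, Holt=2, Farn=1, Lune=2, Jura=1, Dane=1. Every pair that conflicts lands in different colors.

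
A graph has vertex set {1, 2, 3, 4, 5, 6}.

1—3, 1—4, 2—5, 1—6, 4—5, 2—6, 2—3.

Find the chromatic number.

3

The cycle 1-6-2-5-4-1 has odd length 5, so it cannot be 2-colored; at least 3 colors are needed.
3 colors suffice: color a → {1, 2}; color b → {3, 5, 6}; color c → {4}. No two adjacent vertices share a color.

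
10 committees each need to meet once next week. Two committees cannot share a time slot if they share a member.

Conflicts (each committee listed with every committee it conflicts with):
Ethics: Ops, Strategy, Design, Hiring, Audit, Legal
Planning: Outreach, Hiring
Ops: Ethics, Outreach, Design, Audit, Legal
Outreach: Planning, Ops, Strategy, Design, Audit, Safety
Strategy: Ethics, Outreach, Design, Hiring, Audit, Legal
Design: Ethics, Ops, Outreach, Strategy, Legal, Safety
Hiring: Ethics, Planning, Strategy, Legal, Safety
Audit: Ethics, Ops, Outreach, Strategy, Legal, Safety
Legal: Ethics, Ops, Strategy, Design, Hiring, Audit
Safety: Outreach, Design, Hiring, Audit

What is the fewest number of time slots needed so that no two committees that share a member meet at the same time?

4

Ethics, Ops, Audit, Legal all conflict with each other, so at least 4 time slots are needed.
4 time slots suffice: time slot 1 → {Outreach, Legal}; time slot 2 → {Planning, Ops, Strategy, Safety}; time slot 3 → {Design, Hiring, Audit}; time slot 4 → {Ethics}. No two conflicting committees share a time slot.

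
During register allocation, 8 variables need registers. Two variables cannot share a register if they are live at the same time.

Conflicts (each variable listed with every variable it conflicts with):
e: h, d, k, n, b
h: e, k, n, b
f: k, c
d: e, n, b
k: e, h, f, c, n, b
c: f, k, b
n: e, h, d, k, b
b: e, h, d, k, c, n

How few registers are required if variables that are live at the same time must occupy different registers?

e, h, k, n, b are mutually in conflict, so at least 5 registers are needed.
5 registers suffice: e=3, h=5, f=1, d=2, k=2, c=3, n=4, b=1. Every pair that conflicts lands in different registers.

5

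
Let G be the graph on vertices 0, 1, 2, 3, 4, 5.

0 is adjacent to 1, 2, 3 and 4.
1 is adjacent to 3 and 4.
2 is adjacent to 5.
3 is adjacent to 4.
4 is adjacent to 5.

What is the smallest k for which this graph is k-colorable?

4

0, 1, 3, 4 are mutually adjacent (a clique of size 4), so at least 4 colors are needed.
One proper 4-coloring: 0=b, 1=d, 2=a, 3=c, 4=a, 5=b. Each edge has distinct colors on its endpoints.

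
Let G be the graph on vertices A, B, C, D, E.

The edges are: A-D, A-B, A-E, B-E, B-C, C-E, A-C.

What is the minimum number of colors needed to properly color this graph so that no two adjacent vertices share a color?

4

A, B, C, E are mutually adjacent (a clique of size 4), so at least 4 colors are needed.
4 colors suffice: color 1 → {A}; color 2 → {D, E}; color 3 → {B}; color 4 → {C}. No two adjacent vertices share a color.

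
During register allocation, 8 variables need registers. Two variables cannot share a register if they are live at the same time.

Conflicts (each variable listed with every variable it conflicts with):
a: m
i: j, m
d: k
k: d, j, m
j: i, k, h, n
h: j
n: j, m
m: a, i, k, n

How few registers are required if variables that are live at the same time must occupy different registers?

j and n conflict, so at least 2 registers are needed.
2 registers suffice: register 1 → {d, j, m}; register 2 → {a, i, k, h, n}. Every pair that conflicts lands in different registers.

2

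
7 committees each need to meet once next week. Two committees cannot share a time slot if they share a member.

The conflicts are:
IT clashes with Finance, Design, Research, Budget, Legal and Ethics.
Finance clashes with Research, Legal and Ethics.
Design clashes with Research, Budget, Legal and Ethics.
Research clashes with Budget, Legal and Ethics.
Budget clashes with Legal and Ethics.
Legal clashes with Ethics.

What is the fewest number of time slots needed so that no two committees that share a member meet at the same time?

IT, Design, Research, Budget, Legal, Ethics all conflict with each other, so at least 6 time slots are needed.
6 time slots suffice: IT=3, Finance=5, Design=6, Research=4, Budget=5, Legal=1, Ethics=2. Each listed conflict is separated.

6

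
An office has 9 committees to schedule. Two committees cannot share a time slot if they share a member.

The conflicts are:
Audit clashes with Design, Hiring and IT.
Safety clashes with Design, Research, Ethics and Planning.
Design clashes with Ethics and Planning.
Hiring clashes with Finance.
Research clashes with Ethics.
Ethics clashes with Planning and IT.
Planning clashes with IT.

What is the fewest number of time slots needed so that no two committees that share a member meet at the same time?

Safety, Design, Ethics, Planning pairwise conflict, so at least 4 time slots are needed.
Using 4 time slots: Audit=1, Safety=2, Design=3, Hiring=2, Research=3, Ethics=1, Finance=1, Planning=4, IT=2. Every pair that conflicts lands in different time slots.

4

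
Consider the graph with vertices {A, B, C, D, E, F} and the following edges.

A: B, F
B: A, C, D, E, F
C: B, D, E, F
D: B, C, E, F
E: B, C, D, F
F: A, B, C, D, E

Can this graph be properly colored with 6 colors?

Yes

The chromatic number is 5. B, C, D, E, F form a clique, so at least 5 colors are needed.
5 colors suffice: color red → {B}; color blue → {F}; color green → {A, D}; color yellow → {E}; color purple → {C}.
Since 6 ≥ 5, a proper 6-coloring certainly exists.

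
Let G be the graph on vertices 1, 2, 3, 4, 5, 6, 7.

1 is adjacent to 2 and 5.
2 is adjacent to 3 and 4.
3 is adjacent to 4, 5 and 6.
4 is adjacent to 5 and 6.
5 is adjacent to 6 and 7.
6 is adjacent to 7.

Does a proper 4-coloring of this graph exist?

The chromatic number is 4. 3, 4, 5, 6 are pairwise adjacent (a clique of size 4), so at least 4 colors are needed.
4 colors suffice: color a → {2, 5}; color b → {1, 6}; color c → {3, 7}; color d → {4}.
That is already a proper 4-coloring.

Yes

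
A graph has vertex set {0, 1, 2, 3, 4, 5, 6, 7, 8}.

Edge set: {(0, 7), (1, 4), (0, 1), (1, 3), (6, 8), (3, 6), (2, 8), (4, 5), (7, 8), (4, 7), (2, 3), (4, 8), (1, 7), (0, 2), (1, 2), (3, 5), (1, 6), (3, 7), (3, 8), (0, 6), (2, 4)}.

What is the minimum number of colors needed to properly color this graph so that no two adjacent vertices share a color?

3

3, 7, 8 are pairwise adjacent, so at least 3 colors are needed.
3 colors suffice: color a → {1, 5, 8}; color b → {0, 3, 4}; color c → {2, 6, 7}. No two adjacent vertices share a color.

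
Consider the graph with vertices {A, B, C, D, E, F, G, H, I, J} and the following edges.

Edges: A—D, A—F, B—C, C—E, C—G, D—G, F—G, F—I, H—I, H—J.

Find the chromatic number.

2

A and D are adjacent, so at least 2 colors are needed.
A valid assignment using 2 colors: A=1, B=1, C=2, D=2, E=1, F=2, G=1, H=2, I=1, J=1. Every edge joins two different colors.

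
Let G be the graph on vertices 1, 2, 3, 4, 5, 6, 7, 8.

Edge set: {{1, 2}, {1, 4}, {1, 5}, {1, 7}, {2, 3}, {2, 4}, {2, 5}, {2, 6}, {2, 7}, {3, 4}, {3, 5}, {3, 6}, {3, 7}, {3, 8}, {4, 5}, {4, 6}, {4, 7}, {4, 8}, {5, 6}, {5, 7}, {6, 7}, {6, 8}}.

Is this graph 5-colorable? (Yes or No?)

No

2, 3, 4, 5, 6, 7 form a clique, so at least 6 colors are needed.
So 5 colors are not enough.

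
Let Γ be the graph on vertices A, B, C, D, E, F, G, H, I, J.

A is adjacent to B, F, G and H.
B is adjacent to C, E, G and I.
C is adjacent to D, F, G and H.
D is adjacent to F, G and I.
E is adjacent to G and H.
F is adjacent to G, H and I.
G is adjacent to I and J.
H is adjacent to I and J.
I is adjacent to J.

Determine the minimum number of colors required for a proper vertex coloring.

D, F, G, I are pairwise adjacent (a clique of size 4), so at least 4 colors are needed.
4 colors suffice: color red → {G, H}; color blue → {B, F, J}; color green → {A, C, E, I}; color yellow → {D}. Every edge joins two different colors.

4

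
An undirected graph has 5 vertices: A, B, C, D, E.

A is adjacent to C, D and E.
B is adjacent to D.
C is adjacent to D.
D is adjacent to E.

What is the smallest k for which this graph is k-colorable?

A, D, E are mutually adjacent, so at least 3 colors are needed.
A valid assignment using 3 colors: A=2, B=2, C=3, D=1, E=3. No two adjacent vertices share a color.

3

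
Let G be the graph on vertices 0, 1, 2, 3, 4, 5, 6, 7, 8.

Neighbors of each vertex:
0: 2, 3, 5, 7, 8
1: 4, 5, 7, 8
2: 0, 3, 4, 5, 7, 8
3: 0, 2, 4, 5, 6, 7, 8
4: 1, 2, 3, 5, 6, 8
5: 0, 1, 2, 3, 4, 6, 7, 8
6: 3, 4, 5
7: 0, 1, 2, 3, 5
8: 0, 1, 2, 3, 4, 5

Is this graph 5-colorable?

Yes

The chromatic number is 5. 0, 2, 3, 5, 8 are mutually adjacent (a clique of size 5), so at least 5 colors are needed.
5 colors suffice: 0=e, 1=b, 2=d, 3=b, 4=e, 5=a, 6=c, 7=c, 8=c.
That is already a proper 5-coloring.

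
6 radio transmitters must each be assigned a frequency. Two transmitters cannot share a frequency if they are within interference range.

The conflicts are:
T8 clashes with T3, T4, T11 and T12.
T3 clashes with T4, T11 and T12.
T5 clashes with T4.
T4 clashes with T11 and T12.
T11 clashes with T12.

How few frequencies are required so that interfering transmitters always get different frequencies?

T8, T3, T4, T11, T12 are mutually in conflict, so at least 5 frequencies are needed.
5 frequencies suffice: frequency 1 → {T4}; frequency 2 → {T5, T12}; frequency 3 → {T11}; frequency 4 → {T3}; frequency 5 → {T8}. Each listed conflict is separated.

5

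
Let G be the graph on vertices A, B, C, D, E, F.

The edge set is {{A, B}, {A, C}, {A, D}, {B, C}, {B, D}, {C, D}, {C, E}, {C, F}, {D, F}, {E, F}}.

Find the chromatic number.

4

A, B, C, D form a clique, so at least 4 colors are needed.
A valid assignment using 4 colors: A=3, B=4, C=1, D=2, E=2, F=3. No two adjacent vertices share a color.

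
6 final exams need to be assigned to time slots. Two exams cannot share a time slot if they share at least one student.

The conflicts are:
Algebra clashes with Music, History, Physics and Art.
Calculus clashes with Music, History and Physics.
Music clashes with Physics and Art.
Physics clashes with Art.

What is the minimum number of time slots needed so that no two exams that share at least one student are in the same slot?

4

Algebra, Music, Physics, Art pairwise conflict, so at least 4 time slots are needed.
Using 4 time slots: Algebra=2, Calculus=2, Music=3, History=1, Physics=1, Art=4. Each listed conflict is separated.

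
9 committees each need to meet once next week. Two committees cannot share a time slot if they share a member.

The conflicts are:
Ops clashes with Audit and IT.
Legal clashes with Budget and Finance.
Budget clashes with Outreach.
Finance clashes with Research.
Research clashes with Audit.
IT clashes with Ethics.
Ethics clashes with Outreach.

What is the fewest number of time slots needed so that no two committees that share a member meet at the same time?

3

The cycle Ethics-IT-Ops-Audit-Research-Finance-Legal-Budget-Outreach-Ethics has odd length 9, so it cannot be 2-colored; at least 3 time slots are needed.
3 time slots suffice: time slot 1 → {Ops, Legal, Research, Ethics}; time slot 2 → {Budget, Finance, Audit, IT}; time slot 3 → {Outreach}. Every pair that conflicts lands in different time slots.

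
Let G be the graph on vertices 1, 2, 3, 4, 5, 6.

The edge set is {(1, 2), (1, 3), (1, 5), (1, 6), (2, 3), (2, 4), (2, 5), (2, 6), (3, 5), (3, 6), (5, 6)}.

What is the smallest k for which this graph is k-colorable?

1, 2, 3, 5, 6 are mutually adjacent (a clique of size 5), so at least 5 colors are needed.
5 colors suffice: 1=blue, 2=red, 3=yellow, 4=blue, 5=green, 6=purple. No two adjacent vertices share a color.

5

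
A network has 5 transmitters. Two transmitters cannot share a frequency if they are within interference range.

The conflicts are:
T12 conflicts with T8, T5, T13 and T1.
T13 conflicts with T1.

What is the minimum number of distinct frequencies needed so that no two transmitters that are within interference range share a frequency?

T12, T13, T1 are mutually in conflict, so at least 3 frequencies are needed.
Using 3 frequencies: T12=1, T8=2, T5=2, T13=2, T1=3. Each listed conflict is separated.

3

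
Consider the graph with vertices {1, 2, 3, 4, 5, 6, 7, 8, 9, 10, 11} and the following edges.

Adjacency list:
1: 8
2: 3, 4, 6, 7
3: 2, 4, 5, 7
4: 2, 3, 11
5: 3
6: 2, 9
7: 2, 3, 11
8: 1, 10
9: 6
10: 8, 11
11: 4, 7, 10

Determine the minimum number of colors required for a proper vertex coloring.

2, 3, 7 form a triangle, so at least 3 colors are needed.
3 colors suffice: 1=blue, 2=blue, 3=red, 4=green, 5=blue, 6=red, 7=green, 8=red, 9=blue, 10=blue, 11=red. Each edge has distinct colors on its endpoints.

3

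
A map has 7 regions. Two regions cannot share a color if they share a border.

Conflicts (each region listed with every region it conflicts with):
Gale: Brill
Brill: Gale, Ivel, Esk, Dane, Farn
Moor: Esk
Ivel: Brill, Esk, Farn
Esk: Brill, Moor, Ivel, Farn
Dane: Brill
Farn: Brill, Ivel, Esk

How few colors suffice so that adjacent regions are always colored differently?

Brill, Ivel, Esk, Farn are mutually in conflict, so at least 4 colors are needed.
4 colors suffice: color 1 → {Brill, Moor}; color 2 → {Gale, Esk, Dane}; color 3 → {Farn}; color 4 → {Ivel}. Each listed conflict is separated.

4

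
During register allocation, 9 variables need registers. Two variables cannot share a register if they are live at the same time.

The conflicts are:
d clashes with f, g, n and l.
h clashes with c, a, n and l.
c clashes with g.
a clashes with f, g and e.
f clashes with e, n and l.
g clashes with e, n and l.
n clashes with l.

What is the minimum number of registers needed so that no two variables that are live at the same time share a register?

d, f, n, l all conflict with each other, so at least 4 registers are needed.
4 registers suffice: register 1 → {h, f, g}; register 2 → {c, a, n}; register 3 → {e, l}; register 4 → {d}. Each listed conflict is separated.

4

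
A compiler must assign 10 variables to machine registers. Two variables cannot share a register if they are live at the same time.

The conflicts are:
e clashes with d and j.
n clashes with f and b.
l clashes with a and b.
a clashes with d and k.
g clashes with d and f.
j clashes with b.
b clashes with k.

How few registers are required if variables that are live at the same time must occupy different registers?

The cycle n-f-g-d-e-j-b-n has odd length 7, so it cannot be 2-colored; at least 3 registers are needed.
3 registers suffice: register 1 → {d, f, b}; register 2 → {n, a, g, j}; register 3 → {e, l, k}. Each listed conflict is separated.

3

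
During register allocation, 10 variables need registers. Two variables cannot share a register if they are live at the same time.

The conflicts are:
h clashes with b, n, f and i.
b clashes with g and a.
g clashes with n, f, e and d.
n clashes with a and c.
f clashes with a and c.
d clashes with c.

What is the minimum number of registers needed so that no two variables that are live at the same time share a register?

2

g and n conflict, so at least 2 registers are needed.
2 registers suffice: register 1 → {h, g, a, c}; register 2 → {b, n, f, e, d, i}. No two conflicting variables share a register.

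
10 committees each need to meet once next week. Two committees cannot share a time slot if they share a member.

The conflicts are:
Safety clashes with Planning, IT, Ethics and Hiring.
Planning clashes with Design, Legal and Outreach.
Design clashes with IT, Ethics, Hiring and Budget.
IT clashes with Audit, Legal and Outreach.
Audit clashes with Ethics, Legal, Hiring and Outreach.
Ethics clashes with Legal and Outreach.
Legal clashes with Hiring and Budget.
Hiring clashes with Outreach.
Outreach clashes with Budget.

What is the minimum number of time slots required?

Audit, Ethics, Outreach are mutually in conflict, so at least 3 time slots are needed.
3 time slots suffice: Safety=1, Planning=2, Design=1, IT=2, Audit=3, Ethics=2, Legal=1, Hiring=2, Outreach=1, Budget=2. Every pair that conflicts lands in different time slots.

3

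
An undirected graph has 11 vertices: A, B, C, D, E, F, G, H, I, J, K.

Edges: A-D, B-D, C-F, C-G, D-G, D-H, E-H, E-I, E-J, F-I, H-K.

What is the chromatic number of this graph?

3

The cycle D-G-C-F-I-E-H-D has odd length 7, so it cannot be 2-colored; at least 3 colors are needed.
A valid assignment using 3 colors: A=2, B=2, C=2, D=1, E=1, F=1, G=3, H=2, I=2, J=2, K=1. Each edge has distinct colors on its endpoints.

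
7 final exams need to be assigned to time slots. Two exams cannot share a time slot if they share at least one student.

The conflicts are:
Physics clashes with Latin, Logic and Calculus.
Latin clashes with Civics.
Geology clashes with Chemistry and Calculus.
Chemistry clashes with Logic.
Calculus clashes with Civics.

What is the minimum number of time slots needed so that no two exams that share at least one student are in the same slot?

3

The cycle Logic-Physics-Calculus-Geology-Chemistry-Logic has odd length 5, so it cannot be 2-colored; at least 3 time slots are needed.
A valid assignment using 3 time slots: Physics=1, Latin=2, Geology=3, Chemistry=1, Logic=2, Calculus=2, Civics=1. No two conflicting exams share a time slot.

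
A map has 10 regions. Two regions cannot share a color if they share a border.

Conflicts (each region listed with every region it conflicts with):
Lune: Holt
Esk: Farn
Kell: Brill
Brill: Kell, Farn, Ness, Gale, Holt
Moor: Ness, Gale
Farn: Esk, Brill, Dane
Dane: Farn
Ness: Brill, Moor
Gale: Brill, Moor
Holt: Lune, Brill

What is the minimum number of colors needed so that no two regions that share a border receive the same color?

2

Kell and Brill conflict, so at least 2 colors are needed.
A valid assignment using 2 colors: Lune=1, Esk=1, Kell=2, Brill=1, Moor=1, Farn=2, Dane=1, Ness=2, Gale=2, Holt=2. Each listed conflict is separated.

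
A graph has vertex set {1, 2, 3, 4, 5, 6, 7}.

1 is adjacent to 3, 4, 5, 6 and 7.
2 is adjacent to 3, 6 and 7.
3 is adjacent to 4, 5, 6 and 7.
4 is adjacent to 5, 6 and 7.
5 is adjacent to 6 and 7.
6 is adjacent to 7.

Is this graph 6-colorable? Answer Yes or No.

Yes

The chromatic number is 6. 1, 3, 4, 5, 6, 7 are pairwise adjacent (a clique of size 6), so at least 6 colors are needed.
6 colors suffice: color red → {7}; color blue → {6}; color green → {3}; color yellow → {2, 4}; color purple → {5}; color orange → {1}.
That is already a proper 6-coloring.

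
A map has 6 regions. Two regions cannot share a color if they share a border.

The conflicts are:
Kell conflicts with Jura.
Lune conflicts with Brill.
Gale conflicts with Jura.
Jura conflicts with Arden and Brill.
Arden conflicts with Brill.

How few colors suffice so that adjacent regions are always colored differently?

Jura, Arden, Brill are mutually in conflict, so at least 3 colors are needed.
One proper 3-coloring: Kell=2, Lune=1, Gale=2, Jura=1, Arden=3, Brill=2. No two conflicting regions share a color.

3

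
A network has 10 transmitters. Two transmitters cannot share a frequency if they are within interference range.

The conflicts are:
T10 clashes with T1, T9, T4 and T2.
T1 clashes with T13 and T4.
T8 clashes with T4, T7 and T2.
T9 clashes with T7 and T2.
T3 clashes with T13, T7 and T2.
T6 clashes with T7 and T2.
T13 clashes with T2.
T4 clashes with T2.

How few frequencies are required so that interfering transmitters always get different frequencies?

3

T10, T9, T2 pairwise conflict, so at least 3 frequencies are needed.
Using 3 frequencies: T10=2, T1=1, T8=2, T9=3, T3=3, T6=2, T13=2, T4=3, T7=1, T2=1. Each listed conflict is separated.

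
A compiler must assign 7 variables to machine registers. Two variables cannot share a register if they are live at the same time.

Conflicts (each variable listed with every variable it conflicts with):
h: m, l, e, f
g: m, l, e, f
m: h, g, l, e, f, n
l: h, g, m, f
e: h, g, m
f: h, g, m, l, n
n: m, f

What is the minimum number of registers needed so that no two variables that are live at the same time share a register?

g, m, l, f all conflict with each other, so at least 4 registers are needed.
4 registers suffice: register 1 → {m}; register 2 → {e, f}; register 3 → {h, g, n}; register 4 → {l}. Each listed conflict is separated.

4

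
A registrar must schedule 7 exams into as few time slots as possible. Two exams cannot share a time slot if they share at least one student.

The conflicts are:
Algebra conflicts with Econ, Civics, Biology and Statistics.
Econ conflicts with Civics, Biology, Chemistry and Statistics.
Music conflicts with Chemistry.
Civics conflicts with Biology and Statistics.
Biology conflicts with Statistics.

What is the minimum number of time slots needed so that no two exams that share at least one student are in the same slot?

Algebra, Econ, Civics, Biology, Statistics pairwise conflict, so at least 5 time slots are needed.
5 time slots suffice: time slot 1 → {Econ, Music}; time slot 2 → {Algebra, Chemistry}; time slot 3 → {Statistics}; time slot 4 → {Civics}; time slot 5 → {Biology}. No two conflicting exams share a time slot.

5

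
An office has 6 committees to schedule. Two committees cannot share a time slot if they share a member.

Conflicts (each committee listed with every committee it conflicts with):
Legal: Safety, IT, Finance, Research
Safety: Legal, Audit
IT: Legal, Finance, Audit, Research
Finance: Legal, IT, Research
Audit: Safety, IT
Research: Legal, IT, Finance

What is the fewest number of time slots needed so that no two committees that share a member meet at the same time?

Legal, IT, Finance, Research pairwise conflict, so at least 4 time slots are needed.
4 time slots suffice: time slot 1 → {Safety, IT}; time slot 2 → {Legal, Audit}; time slot 3 → {Research}; time slot 4 → {Finance}. No two conflicting committees share a time slot.

4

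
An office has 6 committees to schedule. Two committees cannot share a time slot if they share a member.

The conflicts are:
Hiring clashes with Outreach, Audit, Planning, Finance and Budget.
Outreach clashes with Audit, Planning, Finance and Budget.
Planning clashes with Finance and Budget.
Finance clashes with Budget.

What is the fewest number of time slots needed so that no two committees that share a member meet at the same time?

Hiring, Outreach, Planning, Finance, Budget pairwise conflict, so at least 5 time slots are needed.
A valid assignment using 5 time slots: Hiring=1, Outreach=2, Audit=3, Planning=4, Finance=3, Budget=5. No two conflicting committees share a time slot.

5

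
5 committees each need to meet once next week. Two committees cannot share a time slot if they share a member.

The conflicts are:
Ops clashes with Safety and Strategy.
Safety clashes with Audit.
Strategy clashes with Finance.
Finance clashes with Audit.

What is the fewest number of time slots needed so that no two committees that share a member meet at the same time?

3

The cycle Safety-Ops-Strategy-Finance-Audit-Safety has odd length 5, so it cannot be 2-colored; at least 3 time slots are needed.
Using 3 time slots: Ops=2, Safety=3, Strategy=1, Finance=2, Audit=1. Each listed conflict is separated.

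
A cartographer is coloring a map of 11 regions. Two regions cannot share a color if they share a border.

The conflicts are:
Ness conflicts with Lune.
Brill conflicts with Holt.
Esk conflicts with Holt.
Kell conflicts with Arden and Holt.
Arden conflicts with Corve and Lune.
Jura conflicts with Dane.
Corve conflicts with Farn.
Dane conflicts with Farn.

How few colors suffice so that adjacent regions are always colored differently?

Arden and Lune conflict, so at least 2 colors are needed.
A valid assignment using 2 colors: Ness=1, Brill=2, Esk=2, Kell=2, Arden=1, Jura=1, Corve=2, Holt=1, Dane=2, Farn=1, Lune=2. Every pair that conflicts lands in different colors.

2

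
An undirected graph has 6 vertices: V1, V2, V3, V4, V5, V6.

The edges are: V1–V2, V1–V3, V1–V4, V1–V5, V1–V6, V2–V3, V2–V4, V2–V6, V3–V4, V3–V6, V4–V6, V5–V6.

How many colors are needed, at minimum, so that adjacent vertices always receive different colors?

5

V1, V2, V3, V4, V6 are mutually adjacent (a clique of size 5), so at least 5 colors are needed.
A valid assignment using 5 colors: V1=1, V2=3, V3=4, V4=5, V5=3, V6=2. No two adjacent vertices share a color.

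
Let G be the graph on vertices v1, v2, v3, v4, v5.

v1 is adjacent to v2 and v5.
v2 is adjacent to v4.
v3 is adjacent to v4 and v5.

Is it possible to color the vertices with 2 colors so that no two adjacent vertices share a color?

No

The cycle v5-v1-v2-v4-v3-v5 has odd length 5, so it cannot be 2-colored; at least 3 colors are needed.
So 2 colors are not enough.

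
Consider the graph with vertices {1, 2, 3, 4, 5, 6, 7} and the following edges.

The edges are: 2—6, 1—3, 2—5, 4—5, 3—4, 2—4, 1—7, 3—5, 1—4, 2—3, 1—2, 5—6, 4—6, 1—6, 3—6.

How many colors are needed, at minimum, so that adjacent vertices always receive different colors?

2, 3, 4, 5, 6 are pairwise adjacent (a clique of size 5), so at least 5 colors are needed.
5 colors suffice: color a → {2, 7}; color b → {3}; color c → {1, 5}; color d → {6}; color e → {4}. No two adjacent vertices share a color.

5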